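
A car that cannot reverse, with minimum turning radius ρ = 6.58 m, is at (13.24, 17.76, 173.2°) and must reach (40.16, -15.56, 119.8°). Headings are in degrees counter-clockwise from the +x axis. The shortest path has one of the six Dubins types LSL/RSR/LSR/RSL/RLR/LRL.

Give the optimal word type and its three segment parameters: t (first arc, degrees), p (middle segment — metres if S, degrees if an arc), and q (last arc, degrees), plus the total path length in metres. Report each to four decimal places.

LSL: t = 132.9891°, p = 37.2412 m, q = 173.6109°, L = 72.4520 m

Let ψ = atan2(Δy, Δx) = atan2(-33.32, 26.92) = -51.0645° be the start→goal bearing.
Normalize: d = |goal − start| / ρ = 42.835835/6.58 = 6.510005, α = (θ_start − ψ) mod 360° = 224.2645° = 3.914153 rad, β = (θ_goal − ψ) mod 360° = 170.8645° = 2.982147 rad.
Common terms: sin α = -0.697971, cos α = -0.716126, sin β = 0.158771, cos β = -0.987315, cos(α−β) = 0.596225, d² = 42.380170. Work in radians in the unit-radius frame; every candidate has L = ρ·(t + p + q).
LSL: p² = 2 + d² − 2cos(α−β) + 2d(sin α − sin β) = 32.032933; p = √p² = 5.659764; φ = atan2(cos β − cos α, d + sin α − sin β) = -0.047934 rad; t = (φ − α) mod 2π = 2.321099 rad, q = (β − φ) mod 2π = 3.030081 rad → L = 6.58·(2.321099 + 5.659764 + 3.030081) = 6.58·11.010944 = 72.452011 m
RSR: p² = 2 + d² − 2cos(α−β) + 2d(sin β − sin α) = 54.342508; p = √p² = 7.371737; φ = atan2(cos α − cos β, d − sin α + sin β) = 0.036796 rad; t = (α − φ) mod 2π = 3.877357 rad, q = (φ − β) mod 2π = 3.337834 rad → L = 6.58·(3.877357 + 7.371737 + 3.337834) = 6.58·14.586928 = 95.981988 m
LSR: p² = d² − 2 + 2cos(α−β) + 2d(sin α + sin β) = 34.552224; p = √p² = 5.878114; φ = atan2(−cos α − cos β, d + sin α + sin β) − atan2(−2, p) = 0.605870 rad; t = (φ − α) mod 2π = 2.974903 rad, q = (φ − β) mod 2π = 3.906908 rad → L = 6.58·(2.974903 + 5.878114 + 3.906908) = 6.58·12.759925 = 83.960306 m
RSL: p² = d² − 2 + 2cos(α−β) − 2d(sin α + sin β) = 48.593016; p = √p² = 6.970869; φ = atan2(cos α + cos β, d − sin α − sin β) − atan2(2, p) = -0.516508 rad; t = (α − φ) mod 2π = 4.430661 rad, q = (β − φ) mod 2π = 3.498655 rad → L = 6.58·(4.430661 + 6.970869 + 3.498655) = 6.58·14.900185 = 98.043218 m
RLR: c = (6 − d² + 2cos(α−β) + 2d(sin α − sin β))/8 = -5.792813, |c| > 1 → infeasible
LRL: c = (6 − d² + 2cos(α−β) − 2d(sin α − sin β))/8 = -3.004117, |c| > 1 → infeasible
Shortest: LSL with L = 72.452011 m ≈ 72.4520 m
Convert LSL to answer units (arcs ×180/π): t = 2.321099·180/π = 132.9891°, p = ρ·p = 6.58·5.659764 = 37.2412 m, q = 3.030081·180/π = 173.6109°, L = 72.4520 m.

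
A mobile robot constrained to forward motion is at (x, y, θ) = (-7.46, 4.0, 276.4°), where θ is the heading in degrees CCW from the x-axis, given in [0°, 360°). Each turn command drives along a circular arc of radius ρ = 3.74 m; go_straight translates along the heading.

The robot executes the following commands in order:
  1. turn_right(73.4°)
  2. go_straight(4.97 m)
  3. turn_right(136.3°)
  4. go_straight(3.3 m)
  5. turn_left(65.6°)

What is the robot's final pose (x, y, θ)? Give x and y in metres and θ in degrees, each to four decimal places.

(-18.5501, 10.1478, 132.3000°)

set_pose: (x, y, θ) = (-7.4600, 4.0000, 276.4000°), ρ = 3.74
turn_right(73.4°): centre at ρ to the right, rotate −73.4° → (-9.7154, 0.1404, 203.0000°)
go_straight(4.97): x += 4.97·cos θ, y += 4.97·sin θ → (-14.2903, -1.8015, 203.0000°)
turn_right(136.3°): centre at ρ to the right, rotate −136.3° → (-19.1866, 3.1205, 66.7000°)
go_straight(3.3): x += 3.3·cos θ, y += 3.3·sin θ → (-17.8813, 6.1514, 66.7000°)
turn_left(65.6°): centre at ρ to the left, rotate +65.6° → (-18.5501, 10.1478, 132.3000°)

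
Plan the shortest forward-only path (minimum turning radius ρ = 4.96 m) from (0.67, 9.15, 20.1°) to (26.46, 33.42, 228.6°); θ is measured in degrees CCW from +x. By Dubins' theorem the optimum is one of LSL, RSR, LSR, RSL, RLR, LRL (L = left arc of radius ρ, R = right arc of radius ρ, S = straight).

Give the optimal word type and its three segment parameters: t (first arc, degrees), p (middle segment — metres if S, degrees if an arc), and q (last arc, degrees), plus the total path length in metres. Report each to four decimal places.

LSR: t = 41.3094°, p = 31.4778 m, q = 192.8094°, L = 51.7450 m

Let ψ = atan2(Δy, Δx) = atan2(24.27, 25.79) = 43.2608° be the start→goal bearing.
Normalize: d = |goal − start| / ρ = 35.414079/4.96 = 7.139935, α = (θ_start − ψ) mod 360° = 336.8392° = 5.878953 rad, β = (θ_goal − ψ) mod 360° = 185.3392° = 3.234779 rad.
Common terms: sin α = -0.393313, cos α = 0.919404, sin β = -0.093051, cos β = -0.995661, cos(α−β) = -0.878817, d² = 50.978676. Work in radians in the unit-radius frame; every candidate has L = ρ·(t + p + q).
LSL: p² = 2 + d² − 2cos(α−β) + 2d(sin α − sin β) = 50.448605; p = √p² = 7.102718; φ = atan2(cos β − cos α, d + sin α − sin β) = -0.273003 rad; t = (φ − α) mod 2π = 0.131230 rad, q = (β − φ) mod 2π = 3.507782 rad → L = 4.96·(0.131230 + 7.102718 + 3.507782) = 4.96·10.741730 = 53.278979 m
RSR: p² = 2 + d² − 2cos(α−β) + 2d(sin β − sin α) = 59.024015; p = √p² = 7.682709; φ = atan2(cos α − cos β, d − sin α + sin β) = 0.251926 rad; t = (α − φ) mod 2π = 5.627027 rad, q = (φ − β) mod 2π = 3.300333 rad → L = 4.96·(5.627027 + 7.682709 + 3.300333) = 4.96·16.610068 = 82.385937 m
LSR: p² = d² − 2 + 2cos(α−β) + 2d(sin α + sin β) = 40.275816; p = √p² = 6.346323; φ = atan2(−cos α − cos β, d + sin α + sin β) − atan2(−2, p) = 0.316752 rad; t = (φ − α) mod 2π = 0.720984 rad, q = (φ − β) mod 2π = 3.365158 rad → L = 4.96·(0.720984 + 6.346323 + 3.365158) = 4.96·10.432465 = 51.745029 m
RSL: p² = d² − 2 + 2cos(α−β) − 2d(sin α + sin β) = 54.166268; p = √p² = 7.359774; φ = atan2(cos α + cos β, d − sin α − sin β) − atan2(2, p) = -0.275339 rad; t = (α − φ) mod 2π = 6.154291 rad, q = (β − φ) mod 2π = 3.510117 rad → L = 4.96·(6.154291 + 7.359774 + 3.510117) = 4.96·17.024182 = 84.439945 m
RLR: c = (6 − d² + 2cos(α−β) + 2d(sin α − sin β))/8 = -6.378002, |c| > 1 → infeasible
LRL: c = (6 − d² + 2cos(α−β) − 2d(sin α − sin β))/8 = -5.306076, |c| > 1 → infeasible
Shortest: LSR with L = 51.745029 m ≈ 51.7450 m
Convert LSR to answer units (arcs ×180/π): t = 0.720984·180/π = 41.3094°, p = ρ·p = 4.96·6.346323 = 31.4778 m, q = 3.365158·180/π = 192.8094°, L = 51.7450 m.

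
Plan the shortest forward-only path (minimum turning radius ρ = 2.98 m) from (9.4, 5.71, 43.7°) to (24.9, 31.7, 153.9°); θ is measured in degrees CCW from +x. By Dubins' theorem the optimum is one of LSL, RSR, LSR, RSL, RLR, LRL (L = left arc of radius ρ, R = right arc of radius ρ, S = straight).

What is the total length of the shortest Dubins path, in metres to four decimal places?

Let ψ = atan2(Δy, Δx) = atan2(25.99, 15.50) = 59.1889° be the start→goal bearing.
Normalize: d = |goal − start| / ρ = 30.261033/2.98 = 10.154709, α = (θ_start − ψ) mod 360° = 344.5111° = 6.012854 rad, β = (θ_goal − ψ) mod 360° = 94.7111° = 1.653021 rad.
Common terms: sin α = -0.267051, cos α = 0.963682, sin β = 0.996621, cos β = -0.082132, cos(α−β) = -0.345298, d² = 103.118114. Work in radians in the unit-radius frame; every candidate has L = ρ·(t + p + q).
LSL: p² = 2 + d² − 2cos(α−β) + 2d(sin α − sin β) = 80.144259; p = √p² = 8.952333; φ = atan2(cos β − cos α, d + sin α − sin β) = -0.117088 rad; t = (φ − α) mod 2π = 0.153244 rad, q = (β − φ) mod 2π = 1.770109 rad → L = 2.98·(0.153244 + 8.952333 + 1.770109) = 2.98·10.875685 = 32.409543 m
RSR: p² = 2 + d² − 2cos(α−β) + 2d(sin β − sin α) = 131.473162; p = √p² = 11.466175; φ = atan2(cos α − cos β, d − sin α + sin β) = 0.091336 rad; t = (α − φ) mod 2π = 5.921518 rad, q = (φ − β) mod 2π = 4.721500 rad → L = 2.98·(5.921518 + 11.466175 + 4.721500) = 2.98·22.109192 = 65.885394 m
LSR: p² = d² − 2 + 2cos(α−β) + 2d(sin α + sin β) = 115.244669; p = √p² = 10.735207; φ = atan2(−cos α − cos β, d + sin α + sin β) − atan2(−2, p) = 0.103375 rad; t = (φ − α) mod 2π = 0.373706 rad, q = (φ − β) mod 2π = 4.733539 rad → L = 2.98·(0.373706 + 10.735207 + 4.733539) = 2.98·15.842452 = 47.210507 m
RSL: p² = d² − 2 + 2cos(α−β) − 2d(sin α + sin β) = 85.610367; p = √p² = 9.252587; φ = atan2(cos α + cos β, d − sin α − sin β) − atan2(2, p) = -0.119620 rad; t = (α − φ) mod 2π = 6.132474 rad, q = (β − φ) mod 2π = 1.772641 rad → L = 2.98·(6.132474 + 9.252587 + 1.772641) = 2.98·17.157702 = 51.129953 m
RLR: c = (6 − d² + 2cos(α−β) + 2d(sin α − sin β))/8 = -15.434145, |c| > 1 → infeasible
LRL: c = (6 − d² + 2cos(α−β) − 2d(sin α − sin β))/8 = -9.018032, |c| > 1 → infeasible
Shortest: LSL with L = 32.409543 m ≈ 32.4095 m

32.4095 m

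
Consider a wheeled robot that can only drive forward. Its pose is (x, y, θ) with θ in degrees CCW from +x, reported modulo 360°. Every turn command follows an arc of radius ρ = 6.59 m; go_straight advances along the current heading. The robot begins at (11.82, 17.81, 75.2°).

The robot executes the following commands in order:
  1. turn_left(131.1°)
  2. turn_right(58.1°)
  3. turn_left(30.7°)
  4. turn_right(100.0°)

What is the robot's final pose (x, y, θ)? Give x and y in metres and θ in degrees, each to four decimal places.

set_pose: (x, y, θ) = (11.8200, 17.8100, 75.2000°), ρ = 6.59
turn_left(131.1°): centre at ρ to the left, rotate +131.1° → (2.5288, 25.4012, 206.3000°)
turn_right(58.1°): centre at ρ to the right, rotate −58.1° → (-3.8637, 25.7083, 148.2000°)
turn_left(30.7°): centre at ρ to the left, rotate +30.7° → (-7.2098, 26.6963, 178.9000°)
turn_right(100.0°): centre at ρ to the right, rotate −100.0° → (-13.5500, 34.5538, 78.9000°)

(-13.5500, 34.5538, 78.9000°)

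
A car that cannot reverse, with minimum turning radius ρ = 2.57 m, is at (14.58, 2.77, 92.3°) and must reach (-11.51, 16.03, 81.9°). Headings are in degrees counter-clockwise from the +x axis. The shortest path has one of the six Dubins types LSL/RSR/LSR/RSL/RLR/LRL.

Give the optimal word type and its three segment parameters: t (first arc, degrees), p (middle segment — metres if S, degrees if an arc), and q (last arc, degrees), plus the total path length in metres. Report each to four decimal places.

Let ψ = atan2(Δy, Δx) = atan2(13.26, -26.09) = 153.0585° be the start→goal bearing.
Normalize: d = |goal − start| / ρ = 29.266289/2.57 = 11.387661, α = (θ_start − ψ) mod 360° = 299.2415° = 5.222750 rad, β = (θ_goal − ψ) mod 360° = 288.8415° = 5.041236 rad.
Common terms: sin α = -0.872568, cos α = 0.488492, sin β = -0.946415, cos β = 0.322952, cos(α−β) = 0.983571, d² = 129.678829. Work in radians in the unit-radius frame; every candidate has L = ρ·(t + p + q).
LSL: p² = 2 + d² − 2cos(α−β) + 2d(sin α − sin β) = 131.393580; p = √p² = 11.462704; φ = atan2(cos β − cos α, d + sin α − sin β) = -0.014442 rad; t = (φ − α) mod 2π = 1.045993 rad, q = (β − φ) mod 2π = 5.055678 rad → L = 2.57·(1.045993 + 11.462704 + 5.055678) = 2.57·17.564375 = 45.140444 m
RSR: p² = 2 + d² − 2cos(α−β) + 2d(sin β − sin α) = 128.029793; p = √p² = 11.315025; φ = atan2(cos α − cos β, d − sin α + sin β) = 0.014631 rad; t = (α − φ) mod 2π = 5.208119 rad, q = (φ − β) mod 2π = 1.256580 rad → L = 2.57·(5.208119 + 11.315025 + 1.256580) = 2.57·17.779725 = 45.693892 m
LSR: p² = d² − 2 + 2cos(α−β) + 2d(sin α + sin β) = 88.218033; p = √p² = 9.392446; φ = atan2(−cos α − cos β, d + sin α + sin β) − atan2(−2, p) = 0.125204 rad; t = (φ − α) mod 2π = 1.185639 rad, q = (φ − β) mod 2π = 1.367153 rad → L = 2.57·(1.185639 + 9.392446 + 1.367153) = 2.57·11.945238 = 30.699262 m
RSL: p² = d² − 2 + 2cos(α−β) − 2d(sin α + sin β) = 171.073911; p = √p² = 13.079523; φ = atan2(cos α + cos β, d − sin α − sin β) − atan2(2, p) = -0.090370 rad; t = (α − φ) mod 2π = 5.313120 rad, q = (β − φ) mod 2π = 5.131606 rad → L = 2.57·(5.313120 + 13.079523 + 5.131606) = 2.57·23.524249 = 60.457321 m
RLR: c = (6 − d² + 2cos(α−β) + 2d(sin α − sin β))/8 = -15.003724, |c| > 1 → infeasible
LRL: c = (6 − d² + 2cos(α−β) − 2d(sin α − sin β))/8 = -15.424198, |c| > 1 → infeasible
Shortest: LSR with L = 30.699262 m ≈ 30.6993 m
Convert LSR to answer units (arcs ×180/π): t = 1.185639·180/π = 67.9321°, p = ρ·p = 2.57·9.392446 = 24.1386 m, q = 1.367153·180/π = 78.3321°, L = 30.6993 m.

LSR: t = 67.9321°, p = 24.1386 m, q = 78.3321°, L = 30.6993 m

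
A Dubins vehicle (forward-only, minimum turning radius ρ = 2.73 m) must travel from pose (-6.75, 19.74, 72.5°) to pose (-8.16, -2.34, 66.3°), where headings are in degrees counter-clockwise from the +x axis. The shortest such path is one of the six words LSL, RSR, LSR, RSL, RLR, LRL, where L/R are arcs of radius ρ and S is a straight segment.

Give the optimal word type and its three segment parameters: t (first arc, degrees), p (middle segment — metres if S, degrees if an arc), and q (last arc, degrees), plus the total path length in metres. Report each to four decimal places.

Let ψ = atan2(Δy, Δx) = atan2(-22.08, -1.41) = -93.6539° be the start→goal bearing.
Normalize: d = |goal − start| / ρ = 22.124975/2.73 = 8.104386, α = (θ_start − ψ) mod 360° = 166.1539° = 2.899932 rad, β = (θ_goal − ψ) mod 360° = 159.9539° = 2.791722 rad.
Common terms: sin α = 0.239315, cos α = -0.970942, sin β = 0.342777, cos β = -0.939417, cos(α−β) = 0.994151, d² = 65.681077. Work in radians in the unit-radius frame; every candidate has L = ρ·(t + p + q).
LSL: p² = 2 + d² − 2cos(α−β) + 2d(sin α − sin β) = 64.015794; p = √p² = 8.000987; φ = atan2(cos β − cos α, d + sin α − sin β) = 0.003940 rad; t = (φ − α) mod 2π = 3.387193 rad, q = (β − φ) mod 2π = 2.787782 rad → L = 2.73·(3.387193 + 8.000987 + 2.787782) = 2.73·14.175962 = 38.700376 m
RSR: p² = 2 + d² − 2cos(α−β) + 2d(sin β − sin α) = 67.369757; p = √p² = 8.207908; φ = atan2(cos α − cos β, d − sin α + sin β) = -0.003841 rad; t = (α − φ) mod 2π = 2.903773 rad, q = (φ − β) mod 2π = 3.487623 rad → L = 2.73·(2.903773 + 8.207908 + 3.487623) = 2.73·14.599304 = 39.856100 m
LSR: p² = d² − 2 + 2cos(α−β) + 2d(sin α + sin β) = 75.104372; p = √p² = 8.666278; φ = atan2(−cos α − cos β, d + sin α + sin β) − atan2(−2, p) = 0.443286 rad; t = (φ − α) mod 2π = 3.826539 rad, q = (φ − β) mod 2π = 3.934749 rad → L = 2.73·(3.826539 + 8.666278 + 3.934749) = 2.73·16.427566 = 44.847256 m
RSL: p² = d² − 2 + 2cos(α−β) − 2d(sin α + sin β) = 56.234386; p = √p² = 7.498959; φ = atan2(cos α + cos β, d − sin α − sin β) − atan2(2, p) = -0.509339 rad; t = (α − φ) mod 2π = 3.409271 rad, q = (β − φ) mod 2π = 3.301061 rad → L = 2.73·(3.409271 + 7.498959 + 3.301061) = 2.73·14.209290 = 38.791363 m
RLR: c = (6 − d² + 2cos(α−β) + 2d(sin α − sin β))/8 = -7.421220, |c| > 1 → infeasible
LRL: c = (6 − d² + 2cos(α−β) − 2d(sin α − sin β))/8 = -7.001974, |c| > 1 → infeasible
Shortest: LSL with L = 38.700376 m ≈ 38.7004 m
Convert LSL to answer units (arcs ×180/π): t = 3.387193·180/π = 194.0719°, p = ρ·p = 2.73·8.000987 = 21.8427 m, q = 2.787782·180/π = 159.7281°, L = 38.7004 m.

LSL: t = 194.0719°, p = 21.8427 m, q = 159.7281°, L = 38.7004 m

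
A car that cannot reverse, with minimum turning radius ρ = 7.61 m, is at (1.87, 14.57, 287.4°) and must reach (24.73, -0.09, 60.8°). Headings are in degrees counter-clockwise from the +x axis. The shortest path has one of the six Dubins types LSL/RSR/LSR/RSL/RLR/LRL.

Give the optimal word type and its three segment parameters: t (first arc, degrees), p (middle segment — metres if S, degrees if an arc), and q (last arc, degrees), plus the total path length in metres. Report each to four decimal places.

Let ψ = atan2(Δy, Δx) = atan2(-14.66, 22.86) = -32.6718° be the start→goal bearing.
Normalize: d = |goal − start| / ρ = 27.156863/7.61 = 3.568576, α = (θ_start − ψ) mod 360° = 320.0718° = 5.586308 rad, β = (θ_goal − ψ) mod 360° = 93.4718° = 1.631391 rad.
Common terms: sin α = -0.641827, cos α = 0.766850, sin β = 0.998165, cos β = -0.060558, cos(α−β) = -0.687088, d² = 12.734734. Work in radians in the unit-radius frame; every candidate has L = ρ·(t + p + q).
LSL: p² = 2 + d² − 2cos(α−β) + 2d(sin α − sin β) = 4.404043; p = √p² = 2.098581; φ = atan2(cos β − cos α, d + sin α − sin β) = -0.405274 rad; t = (φ − α) mod 2π = 0.291604 rad, q = (β − φ) mod 2π = 2.036665 rad → L = 7.61·(0.291604 + 2.098581 + 2.036665) = 7.61·4.426850 = 33.688331 m
RSR: p² = 2 + d² − 2cos(α−β) + 2d(sin β − sin α) = 27.813776; p = √p² = 5.273877; φ = atan2(cos α − cos β, d − sin α + sin β) = 0.157539 rad; t = (α − φ) mod 2π = 5.428769 rad, q = (φ − β) mod 2π = 4.809333 rad → L = 7.61·(5.428769 + 5.273877 + 4.809333) = 7.61·15.511978 = 118.046154 m
LSR: p² = d² − 2 + 2cos(α−β) + 2d(sin α + sin β) = 11.903798; p = √p² = 3.450188; φ = atan2(−cos α − cos β, d + sin α + sin β) − atan2(−2, p) = 0.347298 rad; t = (φ − α) mod 2π = 1.044176 rad, q = (φ − β) mod 2π = 4.999092 rad → L = 7.61·(1.044176 + 3.450188 + 4.999092) = 7.61·9.493456 = 72.245197 m
RSL: p² = d² − 2 + 2cos(α−β) − 2d(sin α + sin β) = 6.817320; p = √p² = 2.611000; φ = atan2(cos α + cos β, d − sin α − sin β) − atan2(2, p) = -0.437225 rad; t = (α − φ) mod 2π = 6.023533 rad, q = (β − φ) mod 2π = 2.068617 rad → L = 7.61·(6.023533 + 2.611000 + 2.068617) = 7.61·10.703149 = 81.450963 m
RLR: c = (6 − d² + 2cos(α−β) + 2d(sin α − sin β))/8 = -2.476722, |c| > 1 → infeasible
LRL: c = (6 − d² + 2cos(α−β) − 2d(sin α − sin β))/8 = 0.449495; p = 2π − arccos c = 5.178589 rad; φ = atan2(cos β − cos α, d + sin α − sin β) = -0.405274 rad; t = (φ − α + p/2) mod 2π = 2.880899 rad, q = (β − α − t + p) mod 2π = 4.625959 rad → L = 7.61·(2.880899 + 5.178589 + 4.625959) = 7.61·12.685446 = 96.536246 m
Shortest: LSL with L = 33.688331 m ≈ 33.6883 m
Convert LSL to answer units (arcs ×180/π): t = 0.291604·180/π = 16.7077°, p = ρ·p = 7.61·2.098581 = 15.9702 m, q = 2.036665·180/π = 116.6923°, L = 33.6883 m.

LSL: t = 16.7077°, p = 15.9702 m, q = 116.6923°, L = 33.6883 m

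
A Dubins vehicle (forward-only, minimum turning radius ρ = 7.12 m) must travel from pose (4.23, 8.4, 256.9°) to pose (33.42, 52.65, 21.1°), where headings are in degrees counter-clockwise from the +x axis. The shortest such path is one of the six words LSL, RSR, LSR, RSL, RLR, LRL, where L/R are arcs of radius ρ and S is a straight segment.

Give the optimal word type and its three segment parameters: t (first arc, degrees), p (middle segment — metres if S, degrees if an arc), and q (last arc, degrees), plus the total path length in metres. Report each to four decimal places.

LSR: t = 178.6418°, p = 44.1755 m, q = 54.4418°, L = 73.1402 m

Let ψ = atan2(Δy, Δx) = atan2(44.25, 29.19) = 56.5887° be the start→goal bearing.
Normalize: d = |goal − start| / ρ = 53.010552/7.12 = 7.445302, α = (θ_start − ψ) mod 360° = 200.3113° = 3.496091 rad, β = (θ_goal − ψ) mod 360° = 324.5113° = 5.663790 rad.
Common terms: sin α = -0.347120, cos α = -0.937821, sin β = -0.580543, cos β = 0.814230, cos(α−β) = -0.562083, d² = 55.432525. Work in radians in the unit-radius frame; every candidate has L = ρ·(t + p + q).
LSL: p² = 2 + d² − 2cos(α−β) + 2d(sin α − sin β) = 62.032492; p = √p² = 7.876071; φ = atan2(cos β − cos α, d + sin α − sin β) = 0.224329 rad; t = (φ − α) mod 2π = 3.011423 rad, q = (β − φ) mod 2π = 5.439461 rad → L = 7.12·(3.011423 + 7.876071 + 5.439461) = 7.12·16.326955 = 116.247920 m
RSR: p² = 2 + d² − 2cos(α−β) + 2d(sin β − sin α) = 55.080892; p = √p² = 7.421650; φ = atan2(cos α − cos β, d − sin α + sin β) = -0.238323 rad; t = (α − φ) mod 2π = 3.734414 rad, q = (φ − β) mod 2π = 0.381072 rad → L = 7.12·(3.734414 + 7.421650 + 0.381072) = 7.12·11.537137 = 82.144412 m
LSR: p² = d² − 2 + 2cos(α−β) + 2d(sin α + sin β) = 38.494896; p = √p² = 6.204426; φ = atan2(−cos α − cos β, d + sin α + sin β) − atan2(−2, p) = 0.330794 rad; t = (φ − α) mod 2π = 3.117888 rad, q = (φ − β) mod 2π = 0.950189 rad → L = 7.12·(3.117888 + 6.204426 + 0.950189) = 7.12·10.272502 = 73.140217 m
RSL: p² = d² − 2 + 2cos(α−β) − 2d(sin α + sin β) = 66.121820; p = √p² = 8.131532; φ = atan2(cos α + cos β, d − sin α − sin β) − atan2(2, p) = -0.255929 rad; t = (α − φ) mod 2π = 3.752020 rad, q = (β − φ) mod 2π = 5.919719 rad → L = 7.12·(3.752020 + 8.131532 + 5.919719) = 7.12·17.803271 = 126.759293 m
RLR: c = (6 − d² + 2cos(α−β) + 2d(sin α − sin β))/8 = -5.885111, |c| > 1 → infeasible
LRL: c = (6 − d² + 2cos(α−β) − 2d(sin α − sin β))/8 = -6.754062, |c| > 1 → infeasible
Shortest: LSR with L = 73.140217 m ≈ 73.1402 m
Convert LSR to answer units (arcs ×180/π): t = 3.117888·180/π = 178.6418°, p = ρ·p = 7.12·6.204426 = 44.1755 m, q = 0.950189·180/π = 54.4418°, L = 73.1402 m.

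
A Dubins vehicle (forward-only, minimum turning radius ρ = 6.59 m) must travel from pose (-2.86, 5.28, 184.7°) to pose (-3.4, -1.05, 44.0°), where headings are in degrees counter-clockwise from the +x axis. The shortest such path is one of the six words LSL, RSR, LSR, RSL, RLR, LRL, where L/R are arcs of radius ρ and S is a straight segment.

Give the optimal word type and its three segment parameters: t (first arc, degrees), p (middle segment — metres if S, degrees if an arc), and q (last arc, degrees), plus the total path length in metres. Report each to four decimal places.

RLR: t = 36.4176°, p = 272.5339°, q = 16.8162°, L = 37.4689 m

Let ψ = atan2(Δy, Δx) = atan2(-6.33, -0.54) = -94.8760° be the start→goal bearing.
Normalize: d = |goal − start| / ρ = 6.352991/6.59 = 0.964035, α = (θ_start − ψ) mod 360° = 279.5760° = 4.879521 rad, β = (θ_goal − ψ) mod 360° = 138.8760° = 2.423843 rad.
Common terms: sin α = -0.986066, cos α = 0.166355, sin β = 0.657691, cos β = -0.753288, cos(α−β) = -0.773840, d² = 0.929364. Work in radians in the unit-radius frame; every candidate has L = ρ·(t + p + q).
LSL: p² = 2 + d² − 2cos(α−β) + 2d(sin α − sin β) = 1.307765; p = √p² = 1.143576; φ = atan2(cos β − cos α, d + sin α − sin β) = -2.207294 rad; t = (φ − α) mod 2π = 5.479555 rad, q = (β − φ) mod 2π = 4.631137 rad → L = 6.59·(5.479555 + 1.143576 + 4.631137) = 6.59·11.254268 = 74.165627 m
RSR: p² = 2 + d² − 2cos(α−β) + 2d(sin β − sin α) = 7.646323; p = √p² = 2.765199; φ = atan2(cos α − cos β, d − sin α + sin β) = 0.339036 rad; t = (α − φ) mod 2π = 4.540486 rad, q = (φ − β) mod 2π = 4.198378 rad → L = 6.59·(4.540486 + 2.765199 + 4.198378) = 6.59·11.504062 = 75.811769 m
LSR: p² = d² − 2 + 2cos(α−β) + 2d(sin α + sin β) = -3.251446 < 0 → infeasible
RSL: p² = d² − 2 + 2cos(α−β) − 2d(sin α + sin β) = -1.985187 < 0 → infeasible
RLR: c = (6 − d² + 2cos(α−β) + 2d(sin α − sin β))/8 = 0.044210; p = 2π − arccos c = 4.756613 rad; φ = atan2(cos α − cos β, d − sin α + sin β) = 0.339036 rad; t = (α − φ + p/2) mod 2π = 0.635607 rad, q = (α − β − t + p) mod 2π = 0.293499 rad → L = 6.59·(0.635607 + 4.756613 + 0.293499) = 6.59·5.685719 = 37.468888 m
LRL: c = (6 − d² + 2cos(α−β) − 2d(sin α − sin β))/8 = 0.836529; p = 2π − arccos c = 5.703307 rad; φ = atan2(cos β − cos α, d + sin α − sin β) = -2.207294 rad; t = (φ − α + p/2) mod 2π = 2.048023 rad, q = (β − α − t + p) mod 2π = 1.199606 rad → L = 6.59·(2.048023 + 5.703307 + 1.199606) = 6.59·8.950936 = 58.986666 m
Shortest: RLR with L = 37.468888 m ≈ 37.4689 m
Convert RLR to answer units (arcs ×180/π): t = 0.635607·180/π = 36.4176°, p = 4.756613·180/π = 272.5339°, q = 0.293499·180/π = 16.8162°, L = 37.4689 m.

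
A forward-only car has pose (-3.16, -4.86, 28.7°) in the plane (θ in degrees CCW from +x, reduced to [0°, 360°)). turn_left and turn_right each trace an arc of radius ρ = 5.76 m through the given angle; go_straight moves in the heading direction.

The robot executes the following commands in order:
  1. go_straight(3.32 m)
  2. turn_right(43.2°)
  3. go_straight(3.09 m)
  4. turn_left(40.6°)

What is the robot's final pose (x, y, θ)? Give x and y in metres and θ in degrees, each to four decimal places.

(10.9282, -3.1113, 26.1000°)

set_pose: (x, y, θ) = (-3.1600, -4.8600, 28.7000°), ρ = 5.76
go_straight(3.32): x += 3.32·cos θ, y += 3.32·sin θ → (-0.2479, -3.2657, 28.7000°)
turn_right(43.2°): centre at ρ to the right, rotate −43.2° → (3.9604, -2.7415, -14.5000° ≡ 345.5000°)
go_straight(3.09): x += 3.09·cos θ, y += 3.09·sin θ → (6.9520, -3.5152, 345.5000°)
turn_left(40.6°): centre at ρ to the left, rotate +40.6° → (10.9282, -3.1113, 386.1000° ≡ 26.1000°)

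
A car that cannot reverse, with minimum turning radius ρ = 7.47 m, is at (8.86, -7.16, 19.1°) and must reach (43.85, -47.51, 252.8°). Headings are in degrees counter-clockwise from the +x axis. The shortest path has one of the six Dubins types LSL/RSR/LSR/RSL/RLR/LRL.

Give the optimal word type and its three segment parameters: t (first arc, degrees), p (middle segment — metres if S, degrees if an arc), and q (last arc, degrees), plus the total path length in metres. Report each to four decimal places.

Let ψ = atan2(Δy, Δx) = atan2(-40.35, 34.99) = -49.0694° be the start→goal bearing.
Normalize: d = |goal − start| / ρ = 53.408076/7.47 = 7.149676, α = (θ_start − ψ) mod 360° = 68.1694° = 1.189781 rad, β = (θ_goal − ψ) mod 360° = 301.8694° = 5.268615 rad.
Common terms: sin α = 0.928287, cos α = 0.371864, sin β = -0.849254, cos β = 0.527985, cos(α−β) = -0.592013, d² = 51.117860. Work in radians in the unit-radius frame; every candidate has L = ρ·(t + p + q).
LSL: p² = 2 + d² − 2cos(α−β) + 2d(sin α − sin β) = 79.719571; p = √p² = 8.928582; φ = atan2(cos β − cos α, d + sin α − sin β) = 0.017486 rad; t = (φ − α) mod 2π = 5.110891 rad, q = (β − φ) mod 2π = 5.251129 rad → L = 7.47·(5.110891 + 8.928582 + 5.251129) = 7.47·19.290601 = 144.100793 m
RSR: p² = 2 + d² − 2cos(α−β) + 2d(sin β − sin α) = 28.884202; p = √p² = 5.374402; φ = atan2(cos α − cos β, d − sin α + sin β) = -0.029053 rad; t = (α − φ) mod 2π = 1.218834 rad, q = (φ − β) mod 2π = 0.985517 rad → L = 7.47·(1.218834 + 5.374402 + 0.985517) = 7.47·7.578753 = 56.613287 m
LSR: p² = d² − 2 + 2cos(α−β) + 2d(sin α + sin β) = 49.063963; p = √p² = 7.004567; φ = atan2(−cos α − cos β, d + sin α + sin β) − atan2(−2, p) = 0.154282 rad; t = (φ − α) mod 2π = 5.247687 rad, q = (φ − β) mod 2π = 1.168852 rad → L = 7.47·(5.247687 + 7.004567 + 1.168852) = 7.47·13.421106 = 100.255663 m
RSL: p² = d² − 2 + 2cos(α−β) − 2d(sin α + sin β) = 46.803704; p = √p² = 6.841323; φ = atan2(cos α + cos β, d − sin α − sin β) − atan2(2, p) = -0.157831 rad; t = (α − φ) mod 2π = 1.347611 rad, q = (β − φ) mod 2π = 5.426446 rad → L = 7.47·(1.347611 + 6.841323 + 5.426446) = 7.47·13.615380 = 101.706888 m
RLR: c = (6 − d² + 2cos(α−β) + 2d(sin α − sin β))/8 = -2.610525, |c| > 1 → infeasible
LRL: c = (6 − d² + 2cos(α−β) − 2d(sin α − sin β))/8 = -8.964946, |c| > 1 → infeasible
Shortest: RSR with L = 56.613287 m ≈ 56.6133 m
Convert RSR to answer units (arcs ×180/π): t = 1.218834·180/π = 69.8340°, p = ρ·p = 7.47·5.374402 = 40.1468 m, q = 0.985517·180/π = 56.4660°, L = 56.6133 m.

RSR: t = 69.8340°, p = 40.1468 m, q = 56.4660°, L = 56.6133 m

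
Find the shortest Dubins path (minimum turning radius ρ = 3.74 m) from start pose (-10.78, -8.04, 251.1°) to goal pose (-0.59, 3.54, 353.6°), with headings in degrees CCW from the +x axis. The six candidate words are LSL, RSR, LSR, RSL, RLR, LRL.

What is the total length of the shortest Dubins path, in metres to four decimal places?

28.4391 m

Let ψ = atan2(Δy, Δx) = atan2(11.58, 10.19) = 48.6533° be the start→goal bearing.
Normalize: d = |goal − start| / ρ = 15.425061/3.74 = 4.124348, α = (θ_start − ψ) mod 360° = 202.4467° = 3.533361 rad, β = (θ_goal − ψ) mod 360° = 304.9467° = 5.322323 rad.
Common terms: sin α = -0.381823, cos α = -0.924235, sin β = -0.819686, cos β = 0.572814, cos(α−β) = -0.216440, d² = 17.010245. Work in radians in the unit-radius frame; every candidate has L = ρ·(t + p + q).
LSL: p² = 2 + d² − 2cos(α−β) + 2d(sin α − sin β) = 23.054918; p = √p² = 4.801554; φ = atan2(cos β − cos α, d + sin α − sin β) = 0.317070 rad; t = (φ − α) mod 2π = 3.066895 rad, q = (β − φ) mod 2π = 5.005253 rad → L = 3.74·(3.066895 + 4.801554 + 5.005253) = 3.74·12.873702 = 48.147644 m
RSR: p² = 2 + d² − 2cos(α−β) + 2d(sin β − sin α) = 15.831330; p = √p² = 3.978860; φ = atan2(cos α − cos β, d − sin α + sin β) = -0.385746 rad; t = (α − φ) mod 2π = 3.919107 rad, q = (φ − β) mod 2π = 0.575116 rad → L = 3.74·(3.919107 + 3.978860 + 0.575116) = 3.74·8.473083 = 31.689331 m
LSR: p² = d² − 2 + 2cos(α−β) + 2d(sin α + sin β) = 4.666485; p = √p² = 2.160205; φ = atan2(−cos α − cos β, d + sin α + sin β) − atan2(−2, p) = 0.866567 rad; t = (φ − α) mod 2π = 3.616391 rad, q = (φ − β) mod 2π = 1.827429 rad → L = 3.74·(3.616391 + 2.160205 + 1.827429) = 3.74·7.604025 = 28.439054 m
RSL: p² = d² − 2 + 2cos(α−β) − 2d(sin α + sin β) = 24.488246; p = √p² = 4.948560; φ = atan2(cos α + cos β, d − sin α − sin β) − atan2(2, p) = -0.449974 rad; t = (α − φ) mod 2π = 3.983335 rad, q = (β − φ) mod 2π = 5.772298 rad → L = 3.74·(3.983335 + 4.948560 + 5.772298) = 3.74·14.704193 = 54.993680 m
RLR: c = (6 − d² + 2cos(α−β) + 2d(sin α − sin β))/8 = -0.978916; p = 2π − arccos c = 3.347302 rad; φ = atan2(cos α − cos β, d − sin α + sin β) = -0.385746 rad; t = (α − φ + p/2) mod 2π = 5.592758 rad, q = (α − β − t + p) mod 2π = 2.248767 rad → L = 3.74·(5.592758 + 3.347302 + 2.248767) = 3.74·11.188828 = 41.846216 m
LRL: c = (6 − d² + 2cos(α−β) − 2d(sin α − sin β))/8 = -1.881865, |c| > 1 → infeasible
Shortest: LSR with L = 28.439054 m ≈ 28.4391 m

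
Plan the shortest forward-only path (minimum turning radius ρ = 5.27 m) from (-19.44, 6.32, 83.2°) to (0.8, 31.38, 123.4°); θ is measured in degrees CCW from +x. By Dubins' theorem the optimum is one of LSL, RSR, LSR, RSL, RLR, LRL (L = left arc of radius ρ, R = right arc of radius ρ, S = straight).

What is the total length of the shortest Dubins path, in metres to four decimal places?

Let ψ = atan2(Δy, Δx) = atan2(25.06, 20.24) = 51.0735° be the start→goal bearing.
Normalize: d = |goal − start| / ρ = 32.212749/5.27 = 6.112476, α = (θ_start − ψ) mod 360° = 32.1265° = 0.560713 rad, β = (θ_goal − ψ) mod 360° = 72.3265° = 1.262335 rad.
Common terms: sin α = 0.531790, cos α = 0.846876, sin β = 0.952802, cos β = 0.303593, cos(α−β) = 0.763796, d² = 37.362364. Work in radians in the unit-radius frame; every candidate has L = ρ·(t + p + q).
LSL: p² = 2 + d² − 2cos(α−β) + 2d(sin α − sin β) = 32.687922; p = √p² = 5.717335; φ = atan2(cos β − cos α, d + sin α − sin β) = -0.095167 rad; t = (φ − α) mod 2π = 5.627305 rad, q = (β − φ) mod 2π = 1.357503 rad → L = 5.27·(5.627305 + 5.717335 + 1.357503) = 5.27·12.702143 = 66.940293 m
RSR: p² = 2 + d² − 2cos(α−β) + 2d(sin β − sin α) = 42.981622; p = √p² = 6.556037; φ = atan2(cos α − cos β, d − sin α + sin β) = 0.082963 rad; t = (α − φ) mod 2π = 0.477750 rad, q = (φ − β) mod 2π = 5.103813 rad → L = 5.27·(0.477750 + 6.556037 + 5.103813) = 5.27·12.137600 = 63.965152 m
LSR: p² = d² − 2 + 2cos(α−β) + 2d(sin α + sin β) = 55.039021; p = √p² = 7.418829; φ = atan2(−cos α − cos β, d + sin α + sin β) − atan2(−2, p) = 0.113030 rad; t = (φ − α) mod 2π = 5.835503 rad, q = (φ − β) mod 2π = 5.133880 rad → L = 5.27·(5.835503 + 7.418829 + 5.133880) = 5.27·18.388212 = 96.905878 m
RSL: p² = d² − 2 + 2cos(α−β) − 2d(sin α + sin β) = 18.740891; p = √p² = 4.329075; φ = atan2(cos α + cos β, d − sin α − sin β) − atan2(2, p) = -0.189126 rad; t = (α − φ) mod 2π = 0.749839 rad, q = (β − φ) mod 2π = 1.451461 rad → L = 5.27·(0.749839 + 4.329075 + 1.451461) = 5.27·6.530375 = 34.415078 m
RLR: c = (6 − d² + 2cos(α−β) + 2d(sin α − sin β))/8 = -4.372703, |c| > 1 → infeasible
LRL: c = (6 − d² + 2cos(α−β) − 2d(sin α − sin β))/8 = -3.085990, |c| > 1 → infeasible
Shortest: RSL with L = 34.415078 m ≈ 34.4151 m

34.4151 m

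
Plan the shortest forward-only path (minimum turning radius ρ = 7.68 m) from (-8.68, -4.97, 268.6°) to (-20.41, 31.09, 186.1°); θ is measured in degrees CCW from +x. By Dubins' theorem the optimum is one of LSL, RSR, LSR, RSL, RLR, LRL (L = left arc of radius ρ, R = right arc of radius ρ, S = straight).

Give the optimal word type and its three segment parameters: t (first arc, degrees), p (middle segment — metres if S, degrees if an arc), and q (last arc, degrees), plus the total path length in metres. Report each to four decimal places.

Let ψ = atan2(Δy, Δx) = atan2(36.06, -11.73) = 108.0192° be the start→goal bearing.
Normalize: d = |goal − start| / ρ = 37.919869/7.68 = 4.937483, α = (θ_start − ψ) mod 360° = 160.5808° = 2.802663 rad, β = (θ_goal − ψ) mod 360° = 78.0808° = 1.362766 rad.
Common terms: sin α = 0.332478, cos α = -0.943111, sin β = 0.978440, cos β = 0.206533, cos(α−β) = 0.130526, d² = 24.378738. Work in radians in the unit-radius frame; every candidate has L = ρ·(t + p + q).
LSL: p² = 2 + d² − 2cos(α−β) + 2d(sin α − sin β) = 19.738837; p = √p² = 4.442841; φ = atan2(cos β − cos α, d + sin α − sin β) = 0.261742 rad; t = (φ − α) mod 2π = 3.742264 rad, q = (β − φ) mod 2π = 1.101025 rad → L = 7.68·(3.742264 + 4.442841 + 1.101025) = 7.68·9.286130 = 71.317476 m
RSR: p² = 2 + d² − 2cos(α−β) + 2d(sin β − sin α) = 32.496535; p = √p² = 5.700573; φ = atan2(cos α − cos β, d − sin α + sin β) = -0.203064 rad; t = (α − φ) mod 2π = 3.005727 rad, q = (φ − β) mod 2π = 4.717355 rad → L = 7.68·(3.005727 + 5.700573 + 4.717355) = 7.68·13.423655 = 103.093672 m
LSR: p² = d² − 2 + 2cos(α−β) + 2d(sin α + sin β) = 35.585058; p = √p² = 5.965321; φ = atan2(−cos α − cos β, d + sin α + sin β) − atan2(−2, p) = 0.440835 rad; t = (φ − α) mod 2π = 3.921357 rad, q = (φ − β) mod 2π = 5.361254 rad → L = 7.68·(3.921357 + 5.965321 + 5.361254) = 7.68·15.247932 = 117.104120 m
RSL: p² = d² − 2 + 2cos(α−β) − 2d(sin α + sin β) = 9.694523; p = √p² = 3.113603; φ = atan2(cos α + cos β, d − sin α − sin β) − atan2(2, p) = -0.771354 rad; t = (α − φ) mod 2π = 3.574017 rad, q = (β − φ) mod 2π = 2.134120 rad → L = 7.68·(3.574017 + 3.113603 + 2.134120) = 7.68·8.821740 = 67.750961 m
RLR: c = (6 − d² + 2cos(α−β) + 2d(sin α − sin β))/8 = -3.062067, |c| > 1 → infeasible
LRL: c = (6 − d² + 2cos(α−β) − 2d(sin α − sin β))/8 = -1.467355, |c| > 1 → infeasible
Shortest: RSL with L = 67.750961 m ≈ 67.7510 m
Convert RSL to answer units (arcs ×180/π): t = 3.574017·180/π = 204.7761°, p = ρ·p = 7.68·3.113603 = 23.9125 m, q = 2.134120·180/π = 122.2761°, L = 67.7510 m.

RSL: t = 204.7761°, p = 23.9125 m, q = 122.2761°, L = 67.7510 m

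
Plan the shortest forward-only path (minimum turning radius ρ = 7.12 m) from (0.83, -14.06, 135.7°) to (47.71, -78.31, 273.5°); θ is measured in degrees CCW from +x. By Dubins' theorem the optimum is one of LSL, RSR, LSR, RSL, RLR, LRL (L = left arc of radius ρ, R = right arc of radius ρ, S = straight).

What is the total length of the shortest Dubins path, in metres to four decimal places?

101.3095 m

Let ψ = atan2(Δy, Δx) = atan2(-64.25, 46.88) = -53.8836° be the start→goal bearing.
Normalize: d = |goal − start| / ρ = 79.534879/7.12 = 11.170629, α = (θ_start − ψ) mod 360° = 189.5836° = 3.308859 rad, β = (θ_goal − ψ) mod 360° = 327.3836° = 5.713923 rad.
Common terms: sin α = -0.166487, cos α = -0.986044, sin β = -0.539011, cos β = 0.842299, cos(α−β) = -0.740805, d² = 124.782952. Work in radians in the unit-radius frame; every candidate has L = ρ·(t + p + q).
LSL: p² = 2 + d² − 2cos(α−β) + 2d(sin α − sin β) = 136.587214; p = √p² = 11.687053; φ = atan2(cos β − cos α, d + sin α − sin β) = 0.157087 rad; t = (φ − α) mod 2π = 3.131413 rad, q = (β − φ) mod 2π = 5.556836 rad → L = 7.12·(3.131413 + 11.687053 + 5.556836) = 7.12·20.375302 = 145.072152 m
RSR: p² = 2 + d² − 2cos(α−β) + 2d(sin β − sin α) = 119.941910; p = √p² = 10.951799; φ = atan2(cos α − cos β, d − sin α + sin β) = -0.167730 rad; t = (α − φ) mod 2π = 3.476589 rad, q = (φ − β) mod 2π = 0.401533 rad → L = 7.12·(3.476589 + 10.951799 + 0.401533) = 7.12·14.829921 = 105.589037 m
LSR: p² = d² − 2 + 2cos(α−β) + 2d(sin α + sin β) = 105.539618; p = √p² = 10.273248; φ = atan2(−cos α − cos β, d + sin α + sin β) − atan2(−2, p) = 0.206010 rad; t = (φ − α) mod 2π = 3.180337 rad, q = (φ − β) mod 2π = 0.775273 rad → L = 7.12·(3.180337 + 10.273248 + 0.775273) = 7.12·14.228857 = 101.309463 m
RSL: p² = d² − 2 + 2cos(α−β) − 2d(sin α + sin β) = 137.063068; p = √p² = 11.707394; φ = atan2(cos α + cos β, d − sin α − sin β) − atan2(2, p) = -0.181302 rad; t = (α − φ) mod 2π = 3.490161 rad, q = (β − φ) mod 2π = 5.895225 rad → L = 7.12·(3.490161 + 11.707394 + 5.895225) = 7.12·21.092779 = 150.180587 m
RLR: c = (6 − d² + 2cos(α−β) + 2d(sin α − sin β))/8 = -13.992739, |c| > 1 → infeasible
LRL: c = (6 − d² + 2cos(α−β) − 2d(sin α − sin β))/8 = -16.073402, |c| > 1 → infeasible
Shortest: LSR with L = 101.309463 m ≈ 101.3095 m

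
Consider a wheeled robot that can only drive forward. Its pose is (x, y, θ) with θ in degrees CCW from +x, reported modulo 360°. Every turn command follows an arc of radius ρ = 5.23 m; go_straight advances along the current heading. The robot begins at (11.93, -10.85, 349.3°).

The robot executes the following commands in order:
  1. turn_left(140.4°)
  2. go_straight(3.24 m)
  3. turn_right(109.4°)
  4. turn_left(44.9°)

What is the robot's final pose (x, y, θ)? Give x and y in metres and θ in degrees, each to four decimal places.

(19.9981, 11.0800, 65.2000°)

set_pose: (x, y, θ) = (11.9300, -10.8500, 349.3000°), ρ = 5.23
turn_left(140.4°): centre at ρ to the left, rotate +140.4° → (16.9250, -2.3702, 489.7000° ≡ 129.7000°)
go_straight(3.24): x += 3.24·cos θ, y += 3.24·sin θ → (14.8554, 0.1227, 129.7000°)
turn_right(109.4°): centre at ρ to the right, rotate −109.4° → (17.0649, 8.3686, 20.3000°)
turn_left(44.9°): centre at ρ to the left, rotate +44.9° → (19.9981, 11.0800, 65.2000°)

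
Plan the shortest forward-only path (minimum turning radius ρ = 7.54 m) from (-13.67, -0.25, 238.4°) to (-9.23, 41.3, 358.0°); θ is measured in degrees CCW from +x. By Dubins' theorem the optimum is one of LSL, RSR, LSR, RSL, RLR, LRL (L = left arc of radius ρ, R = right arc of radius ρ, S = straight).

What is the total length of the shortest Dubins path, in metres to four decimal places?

63.5135 m

Let ψ = atan2(Δy, Δx) = atan2(41.55, 4.44) = 83.9006° be the start→goal bearing.
Normalize: d = |goal − start| / ρ = 41.786554/7.54 = 5.541983, α = (θ_start − ψ) mod 360° = 154.4994° = 2.696524 rad, β = (θ_goal − ψ) mod 360° = 274.0994° = 4.783938 rad.
Common terms: sin α = 0.430520, cos α = -0.902581, sin β = -0.997441, cos β = 0.071488, cos(α−β) = -0.493942, d² = 30.713579. Work in radians in the unit-radius frame; every candidate has L = ρ·(t + p + q).
LSL: p² = 2 + d² − 2cos(α−β) + 2d(sin α − sin β) = 49.528940; p = √p² = 7.037680; φ = atan2(cos β − cos α, d + sin α − sin β) = 0.138853 rad; t = (φ − α) mod 2π = 3.725515 rad, q = (β − φ) mod 2π = 4.645084 rad → L = 7.54·(3.725515 + 7.037680 + 4.645084) = 7.54·15.408279 = 116.178424 m
RSR: p² = 2 + d² − 2cos(α−β) + 2d(sin β − sin α) = 17.873985; p = √p² = 4.227764; φ = atan2(cos α − cos β, d − sin α + sin β) = -0.232487 rad; t = (α − φ) mod 2π = 2.929011 rad, q = (φ − β) mod 2π = 1.266761 rad → L = 7.54·(2.929011 + 4.227764 + 1.266761) = 7.54·8.423535 = 63.513455 m
LSR: p² = d² − 2 + 2cos(α−β) + 2d(sin α + sin β) = 21.441956; p = √p² = 4.630546; φ = atan2(−cos α − cos β, d + sin α + sin β) − atan2(−2, p) = 0.573236 rad; t = (φ − α) mod 2π = 4.159898 rad, q = (φ − β) mod 2π = 2.072484 rad → L = 7.54·(4.159898 + 4.630546 + 2.072484) = 7.54·10.862927 = 81.906473 m
RSL: p² = d² − 2 + 2cos(α−β) − 2d(sin α + sin β) = 34.009434; p = √p² = 5.831761; φ = atan2(cos α + cos β, d − sin α − sin β) − atan2(2, p) = -0.465596 rad; t = (α − φ) mod 2π = 3.162120 rad, q = (β − φ) mod 2π = 5.249534 rad → L = 7.54·(3.162120 + 5.831761 + 5.249534) = 7.54·14.243415 = 107.395346 m
RLR: c = (6 − d² + 2cos(α−β) + 2d(sin α − sin β))/8 = -1.234248, |c| > 1 → infeasible
LRL: c = (6 − d² + 2cos(α−β) − 2d(sin α − sin β))/8 = -5.191117, |c| > 1 → infeasible
Shortest: RSR with L = 63.513455 m ≈ 63.5135 m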